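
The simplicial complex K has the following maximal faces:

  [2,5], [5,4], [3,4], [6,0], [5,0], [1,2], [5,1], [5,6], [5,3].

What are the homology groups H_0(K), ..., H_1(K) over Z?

We work with the vertex ordering 0 < 1 < 2 < 3 < 4 < 5 < 6. The simplices of K, each written with vertices in increasing order, are:

  0-simplices (7): [0], [1], [2], [3], [4], [5], [6]
  1-simplices (9): [0,5], [0,6], [1,2], [1,5], [2,5], [3,4], [3,5], [4,5], [5,6]

so the chain groups are C_0 ≅ Z^7, C_1 ≅ Z^9.

Boundary ∂_1: C_1 → C_0 maps an edge to its endpoints' difference, ∂[p,q] = q − p.
As a 7×9 matrix over Z this has rank 6, with invariant factors (1,1,1,1,1,1).

Computing H_k = (kernel of ∂_k) / (image of ∂_{k+1}):

  H_0: rank C_0 − rank ∂_1 = 7 − 6 = 1, and the invariant factors of ∂_1 are all 1, so H_0 = Z.
  H_1: rank ker ∂_1 − rank ∂_2 = (9 − 6) − 0 = 3, and there is no ∂_2, so H_1 = Z^3.

As a check, the Euler characteristic is 7 − 9 = -2, which agrees with 1 − 3 = -2.

H_0 = Z,  H_1 = Z^3.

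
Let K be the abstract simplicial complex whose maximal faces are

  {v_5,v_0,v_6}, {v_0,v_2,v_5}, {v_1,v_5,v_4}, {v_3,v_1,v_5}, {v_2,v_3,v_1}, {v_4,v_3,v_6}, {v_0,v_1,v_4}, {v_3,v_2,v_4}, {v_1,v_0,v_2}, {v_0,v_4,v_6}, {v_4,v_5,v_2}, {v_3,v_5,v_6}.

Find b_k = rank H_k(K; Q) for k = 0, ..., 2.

We work with the vertex ordering v_0 < v_1 < v_2 < v_3 < v_4 < v_5 < v_6. The simplices of K, each written with vertices in increasing order, are:

  0-simplices (7): [v_0], [v_1], [v_2], [v_3], [v_4], [v_5], [v_6]
  1-simplices (18): (18 of them)
  2-simplices (12): (12 of them)

giving chain groups C_0 ≅ Z^7, C_1 ≅ Z^18, C_2 ≅ Z^12.

∂_1: C_1 → C_0 maps an edge to its endpoints' difference, ∂[p,q] = q − p. For instance
  ∂[v_0,v_2] = [v_2] − [v_0].
The resulting 7×18 matrix has rank 6, and its Smith normal form has invariant factors (1,1,1,1,1,1).

The boundary map ∂_2: C_2 → C_1 sends each 2-simplex [p,q,r] to [q,r] − [p,r] + [p,q]. For instance
  ∂[v_2,v_4,v_5] = [v_4,v_5] − [v_2,v_5] + [v_2,v_4],
  ∂[v_1,v_2,v_3] = [v_2,v_3] − [v_1,v_3] + [v_1,v_2].
The 18×12 boundary matrix has rank 12 and Smith normal form diag(1,1,1,1,1,1,1,1,1,1,1,2).

Reading off H_k = ker ∂_k / im ∂_{k+1}:

  H_0: rank C_0 − rank ∂_1 = 7 − 6 = 1, and the invariant factors of ∂_1 are all 1, so H_0 ≅ Z.
  H_1: rank ker ∂_1 − rank ∂_2 = (18 − 6) − 12 = 0, and ∂_2 has invariant factor 2 > 1, so H_1 ≅ Z/2Z.
  H_2: rank ker ∂_2 − rank ∂_3 = (12 − 12) − 0 = 0, and there is no ∂_3, so H_2 ≅ 0.

As a check, the Euler characteristic is 7 − 18 + 12 = 1, which agrees with 1 − 0 + 0 = 1.

Hence the Betti numbers are b_0 = 1, b_1 = 0, b_2 = 0.

b_0 = 1, b_1 = 0, b_2 = 0.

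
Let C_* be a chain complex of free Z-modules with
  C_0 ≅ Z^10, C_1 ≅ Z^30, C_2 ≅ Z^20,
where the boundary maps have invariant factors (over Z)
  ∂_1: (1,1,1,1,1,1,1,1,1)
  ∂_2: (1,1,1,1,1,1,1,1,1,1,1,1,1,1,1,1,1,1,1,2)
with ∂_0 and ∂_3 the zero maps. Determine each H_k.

H_0 = Z,  H_1 = Z ⊕ Z/2Z,  H_2 = 0.

H_0: b_0 = 10 − 0 − 9 = 1; torsion from ∂_1 factors > 1: none. So H_0 = Z.
H_1: b_1 = 30 − 9 − 20 = 1; torsion from ∂_2 factors > 1: [2]. So H_1 = Z ⊕ Z/2Z.
H_2: b_2 = 20 − 20 − 0 = 0; torsion from ∂_3 factors > 1: none. So H_2 = 0.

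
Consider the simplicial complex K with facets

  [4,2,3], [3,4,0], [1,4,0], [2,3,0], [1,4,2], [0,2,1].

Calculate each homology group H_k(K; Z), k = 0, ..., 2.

Order the vertices as 0 < 1 < 2 < 3 < 4. Listing each simplex with vertices in this order, K has dimension 2 with simplices:

  0-simplices (5): [0], [1], [2], [3], [4]
  1-simplices (9): [0,1], [0,2], [0,3], [0,4], [1,2], [1,4], [2,3], [2,4], [3,4]
  2-simplices (6): [0,1,2], [0,1,4], [0,2,3], [0,3,4], [1,2,4], [2,3,4]

so the chain groups are C_0 ≅ Z^5, C_1 ≅ Z^9, C_2 ≅ Z^6.

Boundary ∂_1: C_1 → C_0 maps an edge to its endpoints' difference, ∂[p,q] = q − p. For instance
  ∂[0,4] = [4] − [0].
As a 5×9 matrix over Z this has rank 4, with invariant factors (1,1,1,1).

The boundary map ∂_2: C_2 → C_1 sends each 2-simplex [p,q,r] to [q,r] − [p,r] + [p,q]. For instance
  ∂[0,2,3] = [2,3] − [0,3] + [0,2],
  ∂[0,1,2] = [1,2] − [0,2] + [0,1].
The 9×6 boundary matrix has rank 5 and Smith normal form diag(1,1,1,1,1).

Now H_k = ker ∂_k / im ∂_{k+1}, so:

  H_0: rank C_0 − rank ∂_1 = 5 − 4 = 1, and the invariant factors of ∂_1 are all 1, so H_0 ≅ Z.
  H_1: rank ker ∂_1 − rank ∂_2 = (9 − 4) − 5 = 0, and the invariant factors of ∂_2 are all 1, so H_1 ≅ 0.
  H_2: rank ker ∂_2 − rank ∂_3 = (6 − 5) − 0 = 1, and there is no ∂_3, so H_2 ≅ Z.

As a check, the Euler characteristic is 5 − 9 + 6 = 2, which agrees with 1 − 0 + 1 = 2.

H_0 ≅ Z,  H_1 = 0,  H_2 ≅ Z.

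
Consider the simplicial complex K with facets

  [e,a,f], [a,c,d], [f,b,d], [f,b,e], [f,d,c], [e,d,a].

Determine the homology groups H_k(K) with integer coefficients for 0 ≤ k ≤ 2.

H_0 ≅ Z,  H_1 ≅ Z,  H_2 = 0.

K has 6 vertices, 12 edges, 6 triangles.
rank ∂_0 = 0, rank ∂_1 = 5 ⇒ b_0 = 6 − 0 − 5 = 1; all invariant factors of ∂_1 are 1 so no torsion. So H_0 ≅ Z.
rank ∂_1 = 5, rank ∂_2 = 6 ⇒ b_1 = 12 − 5 − 6 = 1; all invariant factors of ∂_2 are 1 so no torsion. So H_1 ≅ Z.
rank ∂_2 = 6, rank ∂_3 = 0 ⇒ b_2 = 6 − 6 − 0 = 0. So H_2 ≅ 0.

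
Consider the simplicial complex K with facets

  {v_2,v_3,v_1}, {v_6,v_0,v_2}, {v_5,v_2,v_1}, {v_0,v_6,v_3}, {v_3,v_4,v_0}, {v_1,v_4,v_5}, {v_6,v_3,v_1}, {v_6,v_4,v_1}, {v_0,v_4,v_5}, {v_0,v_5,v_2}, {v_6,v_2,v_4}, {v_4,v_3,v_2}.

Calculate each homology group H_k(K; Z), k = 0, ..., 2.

H_0 ≅ Z,  H_1 ≅ Z/2,  H_2 = 0.

Fix the vertex order v_0 < v_1 < v_2 < v_3 < v_4 < v_5 < v_6 and write every simplex with vertices in increasing order. Then dim K = 2 and the simplices of K are:

  0-simplices (7): [v_0], [v_1], [v_2], [v_3], [v_4], [v_5], [v_6]
  1-simplices (18): (18 of them)
  2-simplices (12): (12 of them)

so the chain groups are C_0 ≅ Z^7, C_1 ≅ Z^18, C_2 ≅ Z^12.

Boundary ∂_1: C_1 → C_0 maps an edge to its endpoints' difference, ∂[p,q] = q − p. For instance
  ∂[v_3,v_6] = [v_6] − [v_3].
The resulting 7×18 matrix has rank 6, and its Smith normal form has invariant factors (1,1,1,1,1,1).

The boundary map ∂_2: C_2 → C_1 acts by ∂[p,q,r] = [q,r] − [p,r] + [p,q]. For instance
  ∂[v_1,v_4,v_6] = [v_4,v_6] − [v_1,v_6] + [v_1,v_4],
  ∂[v_1,v_4,v_5] = [v_4,v_5] − [v_1,v_5] + [v_1,v_4].
This gives a 18×12 integer matrix of rank 12; reducing to Smith normal form yields diagonal entries (1,1,1,1,1,1,1,1,1,1,1,2).

Computing H_k = (kernel of ∂_k) / (image of ∂_{k+1}):

  H_0: rank C_0 − rank ∂_1 = 7 − 6 = 1, and the invariant factors of ∂_1 are all 1, so H_0 = Z.
  H_1: rank ker ∂_1 − rank ∂_2 = (18 − 6) − 12 = 0, and ∂_2 has invariant factor 2 > 1, so H_1 = Z/2.
  H_2: rank ker ∂_2 − rank ∂_3 = (12 − 12) − 0 = 0, and there is no ∂_3, so H_2 = 0.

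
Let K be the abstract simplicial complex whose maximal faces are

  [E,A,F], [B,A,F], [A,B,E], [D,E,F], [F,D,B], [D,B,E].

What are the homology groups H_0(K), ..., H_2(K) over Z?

H_0 = Z,  H_1 = 0,  H_2 = Z.

Take the total order A < B < D < E < F on the vertex set. Then K (dimension 2) consists of the simplices:

  0-simplices (5): A, B, D, E, F
  1-simplices (9): AB, AE, AF, BD, BE, BF, DE, DF, EF
  2-simplices (6): ABE, ABF, AEF, BDE, BDF, DEF

giving chain groups C_0 ≅ Z^5, C_1 ≅ Z^9, C_2 ≅ Z^6.

Boundary ∂_1: C_1 → C_0 maps an edge to its endpoints' difference, ∂[p,q] = q − p. For instance
  ∂EF = F − E.
As a 5×9 matrix over Z this has rank 4, with invariant factors (1,1,1,1).

∂_2: C_2 → C_1 maps a triangle to the signed sum of its edges. For instance
  ∂BDE = DE − BE + BD,
  ∂BDF = DF − BF + BD.
This gives a 9×6 integer matrix of rank 5; reducing to Smith normal form yields diagonal entries (1,1,1,1,1).

From H_k ≅ ker(∂_k) / im(∂_{k+1}) we obtain:

  H_0: rank C_0 − rank ∂_1 = 5 − 4 = 1, and the invariant factors of ∂_1 are all 1, so H_0 ≅ Z.
  H_1: rank ker ∂_1 − rank ∂_2 = (9 − 4) − 5 = 0, and the invariant factors of ∂_2 are all 1, so H_1 ≅ 0.
  H_2: rank ker ∂_2 − rank ∂_3 = (6 − 5) − 0 = 1, and there is no ∂_3, so H_2 ≅ Z.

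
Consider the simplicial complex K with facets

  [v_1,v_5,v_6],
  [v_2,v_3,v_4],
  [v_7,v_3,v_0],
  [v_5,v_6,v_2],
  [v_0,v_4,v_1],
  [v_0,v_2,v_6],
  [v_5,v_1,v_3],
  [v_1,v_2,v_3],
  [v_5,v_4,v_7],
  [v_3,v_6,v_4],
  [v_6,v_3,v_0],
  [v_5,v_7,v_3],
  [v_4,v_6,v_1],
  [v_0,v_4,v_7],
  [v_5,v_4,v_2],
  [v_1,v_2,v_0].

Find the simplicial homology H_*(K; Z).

We work with the vertex ordering v_0 < v_1 < v_2 < v_3 < v_4 < v_5 < v_6 < v_7. The simplices of K, each written with vertices in increasing order, are:

  0-simplices (8): [v_0], [v_1], [v_2], [v_3], [v_4], [v_5], [v_6], [v_7]
  1-simplices (24): (24 of them)
  2-simplices (16): (16 of them)

so the chain groups are C_0 ≅ Z^8, C_1 ≅ Z^24, C_2 ≅ Z^16.

The boundary map ∂_1: C_1 → C_0 sends each edge [p,q] (with p < q) to q − p. For instance
  ∂[v_1,v_4] = [v_4] − [v_1].
The 8×24 boundary matrix has rank 7 and Smith normal form diag(1,1,1,1,1,1,1).

The boundary map ∂_2: C_2 → C_1 sends each 2-simplex [p,q,r] to [q,r] − [p,r] + [p,q]. For instance
  ∂[v_3,v_4,v_6] = [v_4,v_6] − [v_3,v_6] + [v_3,v_4],
  ∂[v_0,v_3,v_6] = [v_3,v_6] − [v_0,v_6] + [v_0,v_3].
This gives a 24×16 integer matrix of rank 15; reducing to Smith normal form yields diagonal entries (1,1,1,1,1,1,1,1,1,1,1,1,1,1,1).

Now H_k = ker ∂_k / im ∂_{k+1}, so:

  H_0: rank C_0 − rank ∂_1 = 8 − 7 = 1, and the invariant factors of ∂_1 are all 1, so H_0 = Z.
  H_1: rank ker ∂_1 − rank ∂_2 = (24 − 7) − 15 = 2, and the invariant factors of ∂_2 are all 1, so H_1 = Z^2.
  H_2: rank ker ∂_2 − rank ∂_3 = (16 − 15) − 0 = 1, and there is no ∂_3, so H_2 = Z.

(K is a triangulation of the torus T^2.)

H_0 ≅ Z,  H_1 ≅ Z^2,  H_2 ≅ Z.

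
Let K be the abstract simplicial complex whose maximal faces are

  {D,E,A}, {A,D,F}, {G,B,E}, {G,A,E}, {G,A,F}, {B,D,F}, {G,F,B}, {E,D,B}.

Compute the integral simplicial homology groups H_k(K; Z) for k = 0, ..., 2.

H_0 = Z,  H_1 = 0,  H_2 = Z.

We work with the vertex ordering A < B < D < E < F < G. The simplices of K, each written with vertices in increasing order, are:

  0-simplices (6): A, B, D, E, F, G
  1-simplices (12): AD, AE, AF, AG, BD, BE, BF, BG, DE, DF, EG, FG
  2-simplices (8): ADE, ADF, AEG, AFG, BDE, BDF, BEG, BFG

Hence C_0 ≅ Z^6, C_1 ≅ Z^12, C_2 ≅ Z^8.

Boundary ∂_1: C_1 → C_0 sends each edge [p,q] (with p < q) to q − p. For instance
  ∂DE = E − D.
The 6×12 boundary matrix has rank 5 and Smith normal form diag(1,1,1,1,1).

∂_2: C_2 → C_1 sends each 2-simplex [p,q,r] to [q,r] − [p,r] + [p,q]. For instance
  ∂AFG = FG − AG + AF,
  ∂BDF = DF − BF + BD.
The 12×8 boundary matrix has rank 7 and Smith normal form diag(1,1,1,1,1,1,1).

Now H_k = ker ∂_k / im ∂_{k+1}, so:

  H_0: rank C_0 − rank ∂_1 = 6 − 5 = 1, and the invariant factors of ∂_1 are all 1, so H_0 = Z.
  H_1: rank ker ∂_1 − rank ∂_2 = (12 − 5) − 7 = 0, and the invariant factors of ∂_2 are all 1, so H_1 = 0.
  H_2: rank ker ∂_2 − rank ∂_3 = (8 − 7) − 0 = 1, and there is no ∂_3, so H_2 = Z.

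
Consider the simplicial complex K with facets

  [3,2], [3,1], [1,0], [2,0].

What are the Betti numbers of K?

Order the vertices as 0 < 1 < 2 < 3. Listing each simplex with vertices in this order, K has dimension 1 with simplices:

  0-simplices (4): [0], [1], [2], [3]
  1-simplices (4): [0,1], [0,2], [1,3], [2,3]

so the chain groups are C_0 ≅ Z^4, C_1 ≅ Z^4.

∂_1: C_1 → C_0 sends each edge [p,q] (with p < q) to q − p. For instance
  ∂[2,3] = [3] − [2].
The resulting 4×4 matrix has rank 3, and its Smith normal form has invariant factors (1,1,1).

From H_k ≅ ker(∂_k) / im(∂_{k+1}) we obtain:

  H_0: rank C_0 − rank ∂_1 = 4 − 3 = 1, and the invariant factors of ∂_1 are all 1, so H_0 ≅ Z.
  H_1: rank ker ∂_1 − rank ∂_2 = (4 − 3) − 0 = 1, and there is no ∂_2, so H_1 ≅ Z.

As a check, the Euler characteristic is 4 − 4 = 0, which agrees with 1 − 1 = 0.

Hence the Betti numbers are b_0 = 1, b_1 = 1.

b_0 = 1, b_1 = 1.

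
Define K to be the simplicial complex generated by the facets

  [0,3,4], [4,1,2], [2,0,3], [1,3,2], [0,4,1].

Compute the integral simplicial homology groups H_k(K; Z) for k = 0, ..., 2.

We work with the vertex ordering 0 < 1 < 2 < 3 < 4. The simplices of K, each written with vertices in increasing order, are:

  0-simplices (5): [0], [1], [2], [3], [4]
  1-simplices (10): [0,1], [0,2], [0,3], [0,4], [1,2], [1,3], [1,4], [2,3], [2,4], [3,4]
  2-simplices (5): [0,1,4], [0,2,3], [0,3,4], [1,2,3], [1,2,4]

so the chain groups are C_0 ≅ Z^5, C_1 ≅ Z^10, C_2 ≅ Z^5.

∂_1: C_1 → C_0 maps an edge to its endpoints' difference, ∂[p,q] = q − p. For instance
  ∂[0,1] = [1] − [0].
The resulting 5×10 matrix has rank 4, and its Smith normal form has invariant factors (1,1,1,1).

∂_2: C_2 → C_1 sends each 2-simplex [p,q,r] to [q,r] − [p,r] + [p,q]. For instance
  ∂[0,3,4] = [3,4] − [0,4] + [0,3],
  ∂[1,2,3] = [2,3] − [1,3] + [1,2].
The resulting 10×5 matrix has rank 5, and its Smith normal form has invariant factors (1,1,1,1,1).

Computing H_k = (kernel of ∂_k) / (image of ∂_{k+1}):

  H_0: rank C_0 − rank ∂_1 = 5 − 4 = 1, and the invariant factors of ∂_1 are all 1, so H_0 = Z.
  H_1: rank ker ∂_1 − rank ∂_2 = (10 − 4) − 5 = 1, and the invariant factors of ∂_2 are all 1, so H_1 = Z.
  H_2: rank ker ∂_2 − rank ∂_3 = (5 − 5) − 0 = 0, and there is no ∂_3, so H_2 = 0.

H_0 = Z,  H_1 = Z,  H_2 = 0.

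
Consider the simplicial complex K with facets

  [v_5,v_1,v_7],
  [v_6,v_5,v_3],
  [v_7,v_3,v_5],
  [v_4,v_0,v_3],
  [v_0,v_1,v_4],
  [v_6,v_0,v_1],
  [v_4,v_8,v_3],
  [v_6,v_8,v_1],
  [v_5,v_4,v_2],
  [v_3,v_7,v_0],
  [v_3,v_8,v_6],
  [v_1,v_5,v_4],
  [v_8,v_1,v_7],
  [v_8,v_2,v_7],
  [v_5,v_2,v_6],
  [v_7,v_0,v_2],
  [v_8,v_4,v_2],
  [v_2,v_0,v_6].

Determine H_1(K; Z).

H_1 = Z^2.

We work with the vertex ordering v_0 < v_1 < v_2 < v_3 < v_4 < v_5 < v_6 < v_7 < v_8. The simplices of K, each written with vertices in increasing order, are:

  0-simplices (9): [v_0], [v_1], [v_2], [v_3], [v_4], [v_5], [v_6], [v_7], [v_8]
  1-simplices (27): (27 of them)
  2-simplices (18): (18 of them)

Hence C_0 ≅ Z^9, C_1 ≅ Z^27, C_2 ≅ Z^18.

∂_1: C_1 → C_0 is given by ∂[p,q] = [q] − [p]. For instance
  ∂[v_3,v_4] = [v_4] − [v_3].
The 9×27 boundary matrix has rank 8 and Smith normal form diag(1,1,1,1,1,1,1,1).

∂_2: C_2 → C_1 maps a triangle to the signed sum of its edges. For instance
  ∂[v_0,v_3,v_4] = [v_3,v_4] − [v_0,v_4] + [v_0,v_3],
  ∂[v_1,v_6,v_8] = [v_6,v_8] − [v_1,v_8] + [v_1,v_6].
The resulting 27×18 matrix has rank 17, and its Smith normal form has invariant factors (1,1,1,1,1,1,1,1,1,1,1,1,1,1,1,1,1).

Reading off H_k = ker ∂_k / im ∂_{k+1}:

  H_1: rank ker ∂_1 − rank ∂_2 = (27 − 8) − 17 = 2, and the invariant factors of ∂_2 are all 1, so H_1 ≅ Z^2.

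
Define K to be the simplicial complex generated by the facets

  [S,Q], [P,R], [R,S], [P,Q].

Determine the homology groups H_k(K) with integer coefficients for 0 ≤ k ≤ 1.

H_0 = Z,  H_1 = Z.

We work with the vertex ordering P < Q < R < S. The simplices of K, each written with vertices in increasing order, are:

  0-simplices (4): P, Q, R, S
  1-simplices (4): PQ, PR, QS, RS

so the chain groups are C_0 ≅ Z^4, C_1 ≅ Z^4.

∂_1: C_1 → C_0 sends each edge [p,q] (with p < q) to q − p. For instance
  ∂PQ = Q − P.
As a 4×4 matrix over Z this has rank 3, with invariant factors (1,1,1).

Now H_k = ker ∂_k / im ∂_{k+1}, so:

  H_0: rank C_0 − rank ∂_1 = 4 − 3 = 1, and the invariant factors of ∂_1 are all 1, so H_0 = Z.
  H_1: rank ker ∂_1 − rank ∂_2 = (4 − 3) − 0 = 1, and there is no ∂_2, so H_1 = Z.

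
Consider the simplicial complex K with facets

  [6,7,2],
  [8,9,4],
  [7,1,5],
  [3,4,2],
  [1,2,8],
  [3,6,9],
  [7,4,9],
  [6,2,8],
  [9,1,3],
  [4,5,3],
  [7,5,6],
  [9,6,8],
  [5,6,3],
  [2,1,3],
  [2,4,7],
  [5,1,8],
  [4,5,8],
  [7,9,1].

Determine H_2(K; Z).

H_2 ≅ Z.

Take the total order 1 < 2 < 3 < 4 < 5 < 6 < 7 < 8 < 9 on the vertex set. Then K (dimension 2) consists of the simplices:

  0-simplices (9): [1], [2], [3], [4], [5], [6], [7], [8], [9]
  1-simplices (27): (27 of them)
  2-simplices (18): [1,2,3], [1,2,8], [1,3,9], [1,5,7], [1,5,8], [1,7,9], [2,3,4], [2,4,7], [2,6,7], [2,6,8], [3,4,5], [3,5,6], [3,6,9], [4,5,8], [4,7,9], [4,8,9], [5,6,7], [6,8,9]

so the chain groups are C_0 ≅ Z^9, C_1 ≅ Z^27, C_2 ≅ Z^18.

The boundary map ∂_1: C_1 → C_0 maps an edge to its endpoints' difference, ∂[p,q] = q − p.
This gives a 9×27 integer matrix of rank 8; reducing to Smith normal form yields diagonal entries (1,1,1,1,1,1,1,1).

∂_2: C_2 → C_1 acts by ∂[p,q,r] = [q,r] − [p,r] + [p,q]. For instance
  ∂[2,3,4] = [3,4] − [2,4] + [2,3],
  ∂[4,5,8] = [5,8] − [4,8] + [4,5].
The 27×18 boundary matrix has rank 17 and Smith normal form diag(1,1,1,1,1,1,1,1,1,1,1,1,1,1,1,1,1).

Computing H_k = (kernel of ∂_k) / (image of ∂_{k+1}):

  H_2: rank ker ∂_2 − rank ∂_3 = (18 − 17) − 0 = 1, and there is no ∂_3, so H_2 = Z.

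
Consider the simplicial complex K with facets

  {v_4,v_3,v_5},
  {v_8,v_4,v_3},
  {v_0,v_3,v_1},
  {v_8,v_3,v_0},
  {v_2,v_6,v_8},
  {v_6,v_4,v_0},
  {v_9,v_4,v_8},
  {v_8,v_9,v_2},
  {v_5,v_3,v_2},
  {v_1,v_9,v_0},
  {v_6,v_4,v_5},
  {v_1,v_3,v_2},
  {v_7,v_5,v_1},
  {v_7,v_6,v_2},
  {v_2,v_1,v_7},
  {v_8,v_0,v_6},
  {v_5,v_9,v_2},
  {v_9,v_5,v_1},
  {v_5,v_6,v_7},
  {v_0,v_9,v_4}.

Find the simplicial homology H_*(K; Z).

H_0 ≅ Z,  H_1 ≅ Z ⊕ Z_2,  H_2 = 0.

K has 10 vertices, 30 edges, 20 triangles.
rank ∂_0 = 0, rank ∂_1 = 9 ⇒ b_0 = 10 − 0 − 9 = 1; all invariant factors of ∂_1 are 1 so no torsion. So H_0 = Z.
rank ∂_1 = 9, rank ∂_2 = 20 ⇒ b_1 = 30 − 9 − 20 = 1; ∂_2 has invariant factor(s) [2] giving torsion. So H_1 = Z ⊕ Z_2.
rank ∂_2 = 20, rank ∂_3 = 0 ⇒ b_2 = 20 − 20 − 0 = 0. So H_2 = 0.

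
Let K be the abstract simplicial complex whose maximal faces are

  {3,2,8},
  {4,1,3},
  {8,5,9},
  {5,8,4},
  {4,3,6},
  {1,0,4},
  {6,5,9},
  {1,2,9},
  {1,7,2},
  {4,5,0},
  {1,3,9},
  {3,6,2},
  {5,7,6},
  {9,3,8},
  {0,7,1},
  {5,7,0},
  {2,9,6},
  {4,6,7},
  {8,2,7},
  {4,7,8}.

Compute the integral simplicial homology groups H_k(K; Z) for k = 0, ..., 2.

H_0 ≅ Z,  H_1 ≅ Z ⊕ Z/2Z,  H_2 = 0.

Take the total order 0 < 1 < 2 < 3 < 4 < 5 < 6 < 7 < 8 < 9 on the vertex set. Then K (dimension 2) consists of the simplices:

  0-simplices (10): [0], [1], [2], [3], [4], [5], [6], [7], [8], [9]
  1-simplices (30): (30 of them)
  2-simplices (20): (20 of them)

so the chain groups are C_0 ≅ Z^10, C_1 ≅ Z^30, C_2 ≅ Z^20.

The boundary map ∂_1: C_1 → C_0 maps an edge to its endpoints' difference, ∂[p,q] = q − p. For instance
  ∂[4,7] = [7] − [4].
The 10×30 boundary matrix has rank 9 and Smith normal form diag(1,1,1,1,1,1,1,1,1).

The boundary map ∂_2: C_2 → C_1 sends each 2-simplex [p,q,r] to [q,r] − [p,r] + [p,q]. For instance
  ∂[4,5,8] = [5,8] − [4,8] + [4,5],
  ∂[4,6,7] = [6,7] − [4,7] + [4,6].
This gives a 30×20 integer matrix of rank 20; reducing to Smith normal form yields diagonal entries (1,1,1,1,1,1,1,1,1,1,1,1,1,1,1,1,1,1,1,2).

Now H_k = ker ∂_k / im ∂_{k+1}, so:

  H_0: rank C_0 − rank ∂_1 = 10 − 9 = 1, and the invariant factors of ∂_1 are all 1, so H_0 = Z.
  H_1: rank ker ∂_1 − rank ∂_2 = (30 − 9) − 20 = 1, and ∂_2 has invariant factor 2 > 1, so H_1 = Z ⊕ Z/2Z.
  H_2: rank ker ∂_2 − rank ∂_3 = (20 − 20) − 0 = 0, and there is no ∂_3, so H_2 = 0.

(K is a triangulation of the Klein bottle.)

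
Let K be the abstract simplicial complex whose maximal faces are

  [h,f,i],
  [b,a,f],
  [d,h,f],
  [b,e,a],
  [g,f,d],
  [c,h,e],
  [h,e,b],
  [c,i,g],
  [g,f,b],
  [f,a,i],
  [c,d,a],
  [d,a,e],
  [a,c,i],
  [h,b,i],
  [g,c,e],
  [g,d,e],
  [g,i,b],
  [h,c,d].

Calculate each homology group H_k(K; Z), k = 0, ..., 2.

H_0 ≅ Z,  H_1 ≅ Z ⊕ Z/2,  H_2 = 0.

K has 9 vertices, 27 edges, 18 triangles.
rank ∂_0 = 0, rank ∂_1 = 8 ⇒ b_0 = 9 − 0 − 8 = 1; all invariant factors of ∂_1 are 1 so no torsion. So H_0 ≅ Z.
rank ∂_1 = 8, rank ∂_2 = 18 ⇒ b_1 = 27 − 8 − 18 = 1; ∂_2 has invariant factor(s) [2] giving torsion. So H_1 ≅ Z ⊕ Z/2.
rank ∂_2 = 18, rank ∂_3 = 0 ⇒ b_2 = 18 − 18 − 0 = 0. So H_2 ≅ 0.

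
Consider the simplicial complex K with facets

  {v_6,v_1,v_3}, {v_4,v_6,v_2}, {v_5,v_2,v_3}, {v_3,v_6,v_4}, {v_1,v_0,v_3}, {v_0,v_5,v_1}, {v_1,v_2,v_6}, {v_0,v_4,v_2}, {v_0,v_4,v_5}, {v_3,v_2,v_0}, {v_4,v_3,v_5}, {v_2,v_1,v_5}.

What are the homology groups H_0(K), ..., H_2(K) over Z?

Order the vertices as v_0 < v_1 < v_2 < v_3 < v_4 < v_5 < v_6. Listing each simplex with vertices in this order, K has dimension 2 with simplices:

  0-simplices (7): [v_0], [v_1], [v_2], [v_3], [v_4], [v_5], [v_6]
  1-simplices (18): (18 of them)
  2-simplices (12): (12 of them)

Hence C_0 ≅ Z^7, C_1 ≅ Z^18, C_2 ≅ Z^12.

∂_1: C_1 → C_0 sends each edge [p,q] (with p < q) to q − p. For instance
  ∂[v_0,v_4] = [v_4] − [v_0].
As a 7×18 matrix over Z this has rank 6, with invariant factors (1,1,1,1,1,1).

The boundary map ∂_2: C_2 → C_1 acts by ∂[p,q,r] = [q,r] − [p,r] + [p,q]. For instance
  ∂[v_0,v_2,v_3] = [v_2,v_3] − [v_0,v_3] + [v_0,v_2],
  ∂[v_1,v_2,v_6] = [v_2,v_6] − [v_1,v_6] + [v_1,v_2].
This gives a 18×12 integer matrix of rank 12; reducing to Smith normal form yields diagonal entries (1,1,1,1,1,1,1,1,1,1,1,2).

Reading off H_k = ker ∂_k / im ∂_{k+1}:

  H_0: rank C_0 − rank ∂_1 = 7 − 6 = 1, and the invariant factors of ∂_1 are all 1, so H_0 ≅ Z.
  H_1: rank ker ∂_1 − rank ∂_2 = (18 − 6) − 12 = 0, and ∂_2 has invariant factor 2 > 1, so H_1 ≅ Z_2.
  H_2: rank ker ∂_2 − rank ∂_3 = (12 − 12) − 0 = 0, and there is no ∂_3, so H_2 ≅ 0.

H_0 ≅ Z,  H_1 ≅ Z_2,  H_2 = 0.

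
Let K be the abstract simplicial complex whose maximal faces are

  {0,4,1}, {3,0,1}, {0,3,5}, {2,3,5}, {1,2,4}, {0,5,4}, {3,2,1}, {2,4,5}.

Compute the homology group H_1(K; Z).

H_1 = 0.

K has 6 vertices, 12 edges, 8 triangles.
rank ∂_1 = 5, rank ∂_2 = 7 ⇒ b_1 = 12 − 5 − 7 = 0; all invariant factors of ∂_2 are 1 so no torsion. So H_1 ≅ 0.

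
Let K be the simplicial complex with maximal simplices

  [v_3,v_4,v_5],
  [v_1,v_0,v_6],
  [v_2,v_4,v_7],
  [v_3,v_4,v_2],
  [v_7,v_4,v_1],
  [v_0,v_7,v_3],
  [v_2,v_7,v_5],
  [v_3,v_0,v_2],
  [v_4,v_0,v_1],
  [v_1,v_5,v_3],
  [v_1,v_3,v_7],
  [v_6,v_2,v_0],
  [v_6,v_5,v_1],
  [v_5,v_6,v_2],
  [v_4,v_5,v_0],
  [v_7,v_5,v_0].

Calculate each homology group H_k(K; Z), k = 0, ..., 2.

H_0 ≅ Z,  H_1 ≅ Z^2,  H_2 ≅ Z.

K has 8 vertices, 24 edges, 16 triangles.
rank ∂_0 = 0, rank ∂_1 = 7 ⇒ b_0 = 8 − 0 − 7 = 1; all invariant factors of ∂_1 are 1 so no torsion. So H_0 = Z.
rank ∂_1 = 7, rank ∂_2 = 15 ⇒ b_1 = 24 − 7 − 15 = 2; all invariant factors of ∂_2 are 1 so no torsion. So H_1 = Z^2.
rank ∂_2 = 15, rank ∂_3 = 0 ⇒ b_2 = 16 − 15 − 0 = 1. So H_2 = Z.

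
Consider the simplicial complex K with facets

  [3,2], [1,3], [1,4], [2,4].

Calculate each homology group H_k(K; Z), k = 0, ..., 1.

K has 4 vertices, 4 edges.
rank ∂_0 = 0, rank ∂_1 = 3 ⇒ b_0 = 4 − 0 − 3 = 1; all invariant factors of ∂_1 are 1 so no torsion. So H_0 ≅ Z.
rank ∂_1 = 3, rank ∂_2 = 0 ⇒ b_1 = 4 − 3 − 0 = 1. So H_1 ≅ Z.

H_0 ≅ Z,  H_1 ≅ Z.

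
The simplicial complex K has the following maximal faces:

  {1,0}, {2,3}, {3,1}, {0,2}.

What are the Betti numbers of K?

b_0 = 1, b_1 = 1.

K has 4 vertices, 4 edges.
rank ∂_0 = 0, rank ∂_1 = 3 ⇒ b_0 = 4 − 0 − 3 = 1; all invariant factors of ∂_1 are 1 so no torsion. So H_0 ≅ Z.
rank ∂_1 = 3, rank ∂_2 = 0 ⇒ b_1 = 4 − 3 − 0 = 1. So H_1 ≅ Z.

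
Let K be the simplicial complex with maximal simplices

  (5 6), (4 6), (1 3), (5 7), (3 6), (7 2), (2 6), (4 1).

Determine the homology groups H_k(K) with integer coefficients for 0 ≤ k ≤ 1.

We work with the vertex ordering 1 < 2 < 3 < 4 < 5 < 6 < 7. The simplices of K, each written with vertices in increasing order, are:

  0-simplices (7): [1], [2], [3], [4], [5], [6], [7]
  1-simplices (8): [1,3], [1,4], [2,6], [2,7], [3,6], [4,6], [5,6], [5,7]

giving chain groups C_0 ≅ Z^7, C_1 ≅ Z^8.

Boundary ∂_1: C_1 → C_0 maps an edge to its endpoints' difference, ∂[p,q] = q − p. For instance
  ∂[5,6] = [6] − [5].
As a 7×8 matrix over Z this has rank 6, with invariant factors (1,1,1,1,1,1).

Computing H_k = (kernel of ∂_k) / (image of ∂_{k+1}):

  H_0: rank C_0 − rank ∂_1 = 7 − 6 = 1, and the invariant factors of ∂_1 are all 1, so H_0 ≅ Z.
  H_1: rank ker ∂_1 − rank ∂_2 = (8 − 6) − 0 = 2, and there is no ∂_2, so H_1 ≅ Z^2.

As a check, the Euler characteristic is 7 − 8 = -1, which agrees with 1 − 2 = -1.

H_0 = Z,  H_1 = Z^2.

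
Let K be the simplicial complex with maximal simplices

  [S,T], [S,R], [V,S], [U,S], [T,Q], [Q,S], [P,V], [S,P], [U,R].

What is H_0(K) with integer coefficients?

H_0 = Z.

We work with the vertex ordering P < Q < R < S < T < U < V. The simplices of K, each written with vertices in increasing order, are:

  0-simplices (7): P, Q, R, S, T, U, V
  1-simplices (9): PS, PV, QS, QT, RS, RU, ST, SU, SV

giving chain groups C_0 ≅ Z^7, C_1 ≅ Z^9.

The boundary map ∂_1: C_1 → C_0 maps an edge to its endpoints' difference, ∂[p,q] = q − p. For instance
  ∂RS = S − R.
As a 7×9 matrix over Z this has rank 6, with invariant factors (1,1,1,1,1,1).

Now H_k = ker ∂_k / im ∂_{k+1}, so:

  H_0: rank C_0 − rank ∂_1 = 7 − 6 = 1, and the invariant factors of ∂_1 are all 1, so H_0 ≅ Z.

(K is a triangulation of a wedge of 3 circles.)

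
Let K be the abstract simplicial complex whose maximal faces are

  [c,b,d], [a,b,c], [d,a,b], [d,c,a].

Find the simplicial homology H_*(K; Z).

H_0 = Z,  H_1 = 0,  H_2 = Z.

K has 4 vertices, 6 edges, 4 triangles.
rank ∂_0 = 0, rank ∂_1 = 3 ⇒ b_0 = 4 − 0 − 3 = 1; all invariant factors of ∂_1 are 1 so no torsion. So H_0 = Z.
rank ∂_1 = 3, rank ∂_2 = 3 ⇒ b_1 = 6 − 3 − 3 = 0; all invariant factors of ∂_2 are 1 so no torsion. So H_1 = 0.
rank ∂_2 = 3, rank ∂_3 = 0 ⇒ b_2 = 4 − 3 − 0 = 1. So H_2 = Z.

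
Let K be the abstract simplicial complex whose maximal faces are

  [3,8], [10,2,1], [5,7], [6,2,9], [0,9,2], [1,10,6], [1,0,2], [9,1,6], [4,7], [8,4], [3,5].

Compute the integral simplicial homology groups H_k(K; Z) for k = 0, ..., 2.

Fix the vertex order 0 < 1 < 2 < 3 < 4 < 5 < 6 < 7 < 8 < 9 < 10 and write every simplex with vertices in increasing order. Then dim K = 2 and the simplices of K are:

  0-simplices (11): [0], [1], [2], [3], [4], [5], [6], [7], [8], [9], [10]
  1-simplices (17): [0,1], [0,2], [0,9], [1,2], [1,6], [1,9], [1,10], [2,6], [2,9], [2,10], [3,5], [3,8], [4,7], [4,8], [5,7], [6,9], [6,10]
  2-simplices (6): [0,1,2], [0,2,9], [1,2,10], [1,6,9], [1,6,10], [2,6,9]

Hence C_0 ≅ Z^11, C_1 ≅ Z^17, C_2 ≅ Z^6.

Boundary ∂_1: C_1 → C_0 is given by ∂[p,q] = [q] − [p].
The 11×17 boundary matrix has rank 9 and Smith normal form diag(1,1,1,1,1,1,1,1,1).

Boundary ∂_2: C_2 → C_1 maps a triangle to the signed sum of its edges. For instance
  ∂[1,6,10] = [6,10] − [1,10] + [1,6],
  ∂[0,1,2] = [1,2] − [0,2] + [0,1].
As a 17×6 matrix over Z this has rank 6, with invariant factors (1,1,1,1,1,1).

From H_k ≅ ker(∂_k) / im(∂_{k+1}) we obtain:

  H_0: rank C_0 − rank ∂_1 = 11 − 9 = 2, and the invariant factors of ∂_1 are all 1, so H_0 = Z^2.
  H_1: rank ker ∂_1 − rank ∂_2 = (17 − 9) − 6 = 2, and the invariant factors of ∂_2 are all 1, so H_1 = Z^2.
  H_2: rank ker ∂_2 − rank ∂_3 = (6 − 6) − 0 = 0, and there is no ∂_3, so H_2 = 0.

(K is a triangulation of the disjoint union of the circle S^1 and the cylinder S^1 x I.)

H_0 = Z^2,  H_1 = Z^2,  H_2 = 0.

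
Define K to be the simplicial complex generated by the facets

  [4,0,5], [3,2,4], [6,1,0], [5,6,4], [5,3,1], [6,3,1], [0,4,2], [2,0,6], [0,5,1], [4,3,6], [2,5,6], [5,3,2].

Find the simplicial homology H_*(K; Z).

Fix the vertex order 0 < 1 < 2 < 3 < 4 < 5 < 6 and write every simplex with vertices in increasing order. Then dim K = 2 and the simplices of K are:

  0-simplices (7): [0], [1], [2], [3], [4], [5], [6]
  1-simplices (18): [0,1], [0,2], [0,4], [0,5], [0,6], [1,3], [1,5], [1,6], [2,3], [2,4], [2,5], [2,6], [3,4], [3,5], [3,6], [4,5], [4,6], [5,6]
  2-simplices (12): [0,1,5], [0,1,6], [0,2,4], [0,2,6], [0,4,5], [1,3,5], [1,3,6], [2,3,4], [2,3,5], [2,5,6], [3,4,6], [4,5,6]

so the chain groups are C_0 ≅ Z^7, C_1 ≅ Z^18, C_2 ≅ Z^12.

∂_1: C_1 → C_0 maps an edge to its endpoints' difference, ∂[p,q] = q − p. For instance
  ∂[2,6] = [6] − [2].
This gives a 7×18 integer matrix of rank 6; reducing to Smith normal form yields diagonal entries (1,1,1,1,1,1).

∂_2: C_2 → C_1 acts by ∂[p,q,r] = [q,r] − [p,r] + [p,q]. For instance
  ∂[0,2,4] = [2,4] − [0,4] + [0,2],
  ∂[2,3,4] = [3,4] − [2,4] + [2,3].
As a 18×12 matrix over Z this has rank 12, with invariant factors (1,1,1,1,1,1,1,1,1,1,1,2).

From H_k ≅ ker(∂_k) / im(∂_{k+1}) we obtain:

  H_0: rank C_0 − rank ∂_1 = 7 − 6 = 1, and the invariant factors of ∂_1 are all 1, so H_0 = Z.
  H_1: rank ker ∂_1 − rank ∂_2 = (18 − 6) − 12 = 0, and ∂_2 has invariant factor 2 > 1, so H_1 = Z/2Z.
  H_2: rank ker ∂_2 − rank ∂_3 = (12 − 12) − 0 = 0, and there is no ∂_3, so H_2 = 0.

H_0 = Z,  H_1 = Z/2Z,  H_2 = 0.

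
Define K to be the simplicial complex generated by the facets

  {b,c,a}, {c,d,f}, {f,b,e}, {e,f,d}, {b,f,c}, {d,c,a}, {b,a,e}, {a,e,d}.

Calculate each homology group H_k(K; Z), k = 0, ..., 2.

Fix the vertex order a < b < c < d < e < f and write every simplex with vertices in increasing order. Then dim K = 2 and the simplices of K are:

  0-simplices (6): a, b, c, d, e, f
  1-simplices (12): ab, ac, ad, ae, bc, be, bf, cd, cf, de, df, ef
  2-simplices (8): abc, abe, acd, ade, bcf, bef, cdf, def

so the chain groups are C_0 ≅ Z^6, C_1 ≅ Z^12, C_2 ≅ Z^8.

Boundary ∂_1: C_1 → C_0 is given by ∂[p,q] = [q] − [p]. For instance
  ∂ad = d − a.
The 6×12 boundary matrix has rank 5 and Smith normal form diag(1,1,1,1,1).

Boundary ∂_2: C_2 → C_1 acts by ∂[p,q,r] = [q,r] − [p,r] + [p,q]. For instance
  ∂cdf = df − cf + cd,
  ∂bcf = cf − bf + bc.
The resulting 12×8 matrix has rank 7, and its Smith normal form has invariant factors (1,1,1,1,1,1,1).

Now H_k = ker ∂_k / im ∂_{k+1}, so:

  H_0: rank C_0 − rank ∂_1 = 6 − 5 = 1, and the invariant factors of ∂_1 are all 1, so H_0 ≅ Z.
  H_1: rank ker ∂_1 − rank ∂_2 = (12 − 5) − 7 = 0, and the invariant factors of ∂_2 are all 1, so H_1 ≅ 0.
  H_2: rank ker ∂_2 − rank ∂_3 = (8 − 7) − 0 = 1, and there is no ∂_3, so H_2 ≅ Z.

As a check, the Euler characteristic is 6 − 12 + 8 = 2, which agrees with 1 − 0 + 1 = 2.

H_0 ≅ Z,  H_1 = 0,  H_2 ≅ Z.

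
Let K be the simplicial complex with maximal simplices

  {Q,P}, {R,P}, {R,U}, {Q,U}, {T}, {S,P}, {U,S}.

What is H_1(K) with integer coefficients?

H_1 = Z^2.

Order the vertices as P < Q < R < S < T < U. Listing each simplex with vertices in this order, K has dimension 1 with simplices:

  0-simplices (6): P, Q, R, S, T, U
  1-simplices (6): PQ, PR, PS, QU, RU, SU

Hence C_0 ≅ Z^6, C_1 ≅ Z^6.

∂_1: C_1 → C_0 maps an edge to its endpoints' difference, ∂[p,q] = q − p. For instance
  ∂RU = U − R.
This gives a 6×6 integer matrix of rank 4; reducing to Smith normal form yields diagonal entries (1,1,1,1).

Computing H_k = (kernel of ∂_k) / (image of ∂_{k+1}):

  H_1: rank ker ∂_1 − rank ∂_2 = (6 − 4) − 0 = 2, and there is no ∂_2, so H_1 = Z^2.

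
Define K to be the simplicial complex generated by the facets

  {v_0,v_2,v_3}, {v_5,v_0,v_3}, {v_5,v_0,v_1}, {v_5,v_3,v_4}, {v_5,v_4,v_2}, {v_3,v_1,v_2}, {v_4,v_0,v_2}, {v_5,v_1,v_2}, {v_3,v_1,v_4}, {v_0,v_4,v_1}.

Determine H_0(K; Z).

H_0 ≅ Z.

Order the vertices as v_0 < v_1 < v_2 < v_3 < v_4 < v_5. Listing each simplex with vertices in this order, K has dimension 2 with simplices:

  0-simplices (6): [v_0], [v_1], [v_2], [v_3], [v_4], [v_5]
  1-simplices (15): (15 of them)
  2-simplices (10): [v_0,v_1,v_4], [v_0,v_1,v_5], [v_0,v_2,v_3], [v_0,v_2,v_4], [v_0,v_3,v_5], [v_1,v_2,v_3], [v_1,v_2,v_5], [v_1,v_3,v_4], [v_2,v_4,v_5], [v_3,v_4,v_5]

giving chain groups C_0 ≅ Z^6, C_1 ≅ Z^15, C_2 ≅ Z^10.

Boundary ∂_1: C_1 → C_0 is given by ∂[p,q] = [q] − [p]. For instance
  ∂[v_1,v_5] = [v_5] − [v_1].
This gives a 6×15 integer matrix of rank 5; reducing to Smith normal form yields diagonal entries (1,1,1,1,1).

The boundary map ∂_2: C_2 → C_1 sends each 2-simplex [p,q,r] to [q,r] − [p,r] + [p,q]. For instance
  ∂[v_2,v_4,v_5] = [v_4,v_5] − [v_2,v_5] + [v_2,v_4],
  ∂[v_0,v_3,v_5] = [v_3,v_5] − [v_0,v_5] + [v_0,v_3].
The 15×10 boundary matrix has rank 10 and Smith normal form diag(1,1,1,1,1,1,1,1,1,2).

Reading off H_k = ker ∂_k / im ∂_{k+1}:

  H_0: rank C_0 − rank ∂_1 = 6 − 5 = 1, and the invariant factors of ∂_1 are all 1, so H_0 ≅ Z.

(K is a triangulation of the real projective plane RP^2.)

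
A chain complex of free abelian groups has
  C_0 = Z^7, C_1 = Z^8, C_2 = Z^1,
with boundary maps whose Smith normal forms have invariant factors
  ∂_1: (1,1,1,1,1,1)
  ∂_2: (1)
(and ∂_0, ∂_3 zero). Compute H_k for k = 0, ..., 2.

H_0 = Z,  H_1 = Z,  H_2 = 0.

H_0: b_0 = 7 − 0 − 6 = 1; torsion from ∂_1 factors > 1: none. So H_0 = Z.
H_1: b_1 = 8 − 6 − 1 = 1; torsion from ∂_2 factors > 1: none. So H_1 = Z.
H_2: b_2 = 1 − 1 − 0 = 0; torsion from ∂_3 factors > 1: none. So H_2 = 0.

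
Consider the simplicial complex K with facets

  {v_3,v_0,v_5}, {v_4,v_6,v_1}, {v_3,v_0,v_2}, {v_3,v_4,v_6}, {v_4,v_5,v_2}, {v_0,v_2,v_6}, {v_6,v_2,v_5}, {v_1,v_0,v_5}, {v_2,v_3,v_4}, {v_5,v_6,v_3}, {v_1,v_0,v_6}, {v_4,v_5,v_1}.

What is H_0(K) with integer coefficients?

Fix the vertex order v_0 < v_1 < v_2 < v_3 < v_4 < v_5 < v_6 and write every simplex with vertices in increasing order. Then dim K = 2 and the simplices of K are:

  0-simplices (7): [v_0], [v_1], [v_2], [v_3], [v_4], [v_5], [v_6]
  1-simplices (18): (18 of them)
  2-simplices (12): (12 of them)

so the chain groups are C_0 ≅ Z^7, C_1 ≅ Z^18, C_2 ≅ Z^12.

Boundary ∂_1: C_1 → C_0 is given by ∂[p,q] = [q] − [p].
This gives a 7×18 integer matrix of rank 6; reducing to Smith normal form yields diagonal entries (1,1,1,1,1,1).

∂_2: C_2 → C_1 sends each 2-simplex [p,q,r] to [q,r] − [p,r] + [p,q]. For instance
  ∂[v_0,v_2,v_6] = [v_2,v_6] − [v_0,v_6] + [v_0,v_2],
  ∂[v_1,v_4,v_5] = [v_4,v_5] − [v_1,v_5] + [v_1,v_4].
As a 18×12 matrix over Z this has rank 12, with invariant factors (1,1,1,1,1,1,1,1,1,1,1,2).

From H_k ≅ ker(∂_k) / im(∂_{k+1}) we obtain:

  H_0: rank C_0 − rank ∂_1 = 7 − 6 = 1, and the invariant factors of ∂_1 are all 1, so H_0 ≅ Z.

H_0 = Z.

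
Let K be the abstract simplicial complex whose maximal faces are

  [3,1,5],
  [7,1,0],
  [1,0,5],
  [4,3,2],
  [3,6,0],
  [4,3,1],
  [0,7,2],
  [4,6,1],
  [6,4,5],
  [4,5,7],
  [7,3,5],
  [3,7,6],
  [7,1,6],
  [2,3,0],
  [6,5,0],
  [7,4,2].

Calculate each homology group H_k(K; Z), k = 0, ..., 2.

Take the total order 0 < 1 < 2 < 3 < 4 < 5 < 6 < 7 on the vertex set. Then K (dimension 2) consists of the simplices:

  0-simplices (8): [0], [1], [2], [3], [4], [5], [6], [7]
  1-simplices (24): (24 of them)
  2-simplices (16): [0,1,5], [0,1,7], [0,2,3], [0,2,7], [0,3,6], [0,5,6], [1,3,4], [1,3,5], [1,4,6], [1,6,7], [2,3,4], [2,4,7], [3,5,7], [3,6,7], [4,5,6], [4,5,7]

so the chain groups are C_0 ≅ Z^8, C_1 ≅ Z^24, C_2 ≅ Z^16.

∂_1: C_1 → C_0 is given by ∂[p,q] = [q] − [p].
As a 8×24 matrix over Z this has rank 7, with invariant factors (1,1,1,1,1,1,1).

Boundary ∂_2: C_2 → C_1 acts by ∂[p,q,r] = [q,r] − [p,r] + [p,q]. For instance
  ∂[4,5,6] = [5,6] − [4,6] + [4,5],
  ∂[0,5,6] = [5,6] − [0,6] + [0,5].
As a 24×16 matrix over Z this has rank 15, with invariant factors (1,1,1,1,1,1,1,1,1,1,1,1,1,1,1).

Reading off H_k = ker ∂_k / im ∂_{k+1}:

  H_0: rank C_0 − rank ∂_1 = 8 − 7 = 1, and the invariant factors of ∂_1 are all 1, so H_0 ≅ Z.
  H_1: rank ker ∂_1 − rank ∂_2 = (24 − 7) − 15 = 2, and the invariant factors of ∂_2 are all 1, so H_1 ≅ Z^2.
  H_2: rank ker ∂_2 − rank ∂_3 = (16 − 15) − 0 = 1, and there is no ∂_3, so H_2 ≅ Z.

As a check, the Euler characteristic is 8 − 24 + 16 = 0, which agrees with 1 − 2 + 1 = 0.

H_0 = Z,  H_1 = Z^2,  H_2 = Z.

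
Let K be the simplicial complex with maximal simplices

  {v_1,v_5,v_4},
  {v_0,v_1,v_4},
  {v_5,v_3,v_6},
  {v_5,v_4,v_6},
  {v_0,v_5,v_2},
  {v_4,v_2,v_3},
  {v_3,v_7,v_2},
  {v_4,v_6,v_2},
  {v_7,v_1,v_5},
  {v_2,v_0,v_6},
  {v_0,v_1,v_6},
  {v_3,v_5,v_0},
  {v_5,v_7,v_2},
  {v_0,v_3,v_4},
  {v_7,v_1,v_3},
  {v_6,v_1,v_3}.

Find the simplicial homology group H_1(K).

H_1 = Z^2.

We work with the vertex ordering v_0 < v_1 < v_2 < v_3 < v_4 < v_5 < v_6 < v_7. The simplices of K, each written with vertices in increasing order, are:

  0-simplices (8): [v_0], [v_1], [v_2], [v_3], [v_4], [v_5], [v_6], [v_7]
  1-simplices (24): (24 of them)
  2-simplices (16): (16 of them)

Hence C_0 ≅ Z^8, C_1 ≅ Z^24, C_2 ≅ Z^16.

The boundary map ∂_1: C_1 → C_0 is given by ∂[p,q] = [q] − [p].
This gives a 8×24 integer matrix of rank 7; reducing to Smith normal form yields diagonal entries (1,1,1,1,1,1,1).

∂_2: C_2 → C_1 acts by ∂[p,q,r] = [q,r] − [p,r] + [p,q]. For instance
  ∂[v_1,v_5,v_7] = [v_5,v_7] − [v_1,v_7] + [v_1,v_5],
  ∂[v_1,v_4,v_5] = [v_4,v_5] − [v_1,v_5] + [v_1,v_4].
This gives a 24×16 integer matrix of rank 15; reducing to Smith normal form yields diagonal entries (1,1,1,1,1,1,1,1,1,1,1,1,1,1,1).

Now H_k = ker ∂_k / im ∂_{k+1}, so:

  H_1: rank ker ∂_1 − rank ∂_2 = (24 − 7) − 15 = 2, and the invariant factors of ∂_2 are all 1, so H_1 = Z^2.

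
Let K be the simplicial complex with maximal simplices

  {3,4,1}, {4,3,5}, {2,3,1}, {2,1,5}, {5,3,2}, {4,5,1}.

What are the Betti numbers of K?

Order the vertices as 1 < 2 < 3 < 4 < 5. Listing each simplex with vertices in this order, K has dimension 2 with simplices:

  0-simplices (5): [1], [2], [3], [4], [5]
  1-simplices (9): [1,2], [1,3], [1,4], [1,5], [2,3], [2,5], [3,4], [3,5], [4,5]
  2-simplices (6): [1,2,3], [1,2,5], [1,3,4], [1,4,5], [2,3,5], [3,4,5]

so the chain groups are C_0 ≅ Z^5, C_1 ≅ Z^9, C_2 ≅ Z^6.

∂_1: C_1 → C_0 maps an edge to its endpoints' difference, ∂[p,q] = q − p. For instance
  ∂[3,5] = [5] − [3].
The resulting 5×9 matrix has rank 4, and its Smith normal form has invariant factors (1,1,1,1).

∂_2: C_2 → C_1 maps a triangle to the signed sum of its edges. For instance
  ∂[1,4,5] = [4,5] − [1,5] + [1,4],
  ∂[2,3,5] = [3,5] − [2,5] + [2,3].
This gives a 9×6 integer matrix of rank 5; reducing to Smith normal form yields diagonal entries (1,1,1,1,1).

Computing H_k = (kernel of ∂_k) / (image of ∂_{k+1}):

  H_0: rank C_0 − rank ∂_1 = 5 − 4 = 1, and the invariant factors of ∂_1 are all 1, so H_0 ≅ Z.
  H_1: rank ker ∂_1 − rank ∂_2 = (9 − 4) − 5 = 0, and the invariant factors of ∂_2 are all 1, so H_1 ≅ 0.
  H_2: rank ker ∂_2 − rank ∂_3 = (6 − 5) − 0 = 1, and there is no ∂_3, so H_2 ≅ Z.

Hence the Betti numbers are b_0 = 1, b_1 = 0, b_2 = 1.

b_0 = 1, b_1 = 0, b_2 = 1.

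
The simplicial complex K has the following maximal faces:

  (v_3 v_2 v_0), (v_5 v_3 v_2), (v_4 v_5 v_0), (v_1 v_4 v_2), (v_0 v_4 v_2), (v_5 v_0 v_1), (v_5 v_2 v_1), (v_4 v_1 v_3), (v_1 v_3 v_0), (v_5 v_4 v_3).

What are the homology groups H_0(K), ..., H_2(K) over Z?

Fix the vertex order v_0 < v_1 < v_2 < v_3 < v_4 < v_5 and write every simplex with vertices in increasing order. Then dim K = 2 and the simplices of K are:

  0-simplices (6): [v_0], [v_1], [v_2], [v_3], [v_4], [v_5]
  1-simplices (15): (15 of them)
  2-simplices (10): [v_0,v_1,v_3], [v_0,v_1,v_5], [v_0,v_2,v_3], [v_0,v_2,v_4], [v_0,v_4,v_5], [v_1,v_2,v_4], [v_1,v_2,v_5], [v_1,v_3,v_4], [v_2,v_3,v_5], [v_3,v_4,v_5]

so the chain groups are C_0 ≅ Z^6, C_1 ≅ Z^15, C_2 ≅ Z^10.

∂_1: C_1 → C_0 sends each edge [p,q] (with p < q) to q − p. For instance
  ∂[v_2,v_4] = [v_4] − [v_2].
This gives a 6×15 integer matrix of rank 5; reducing to Smith normal form yields diagonal entries (1,1,1,1,1).

The boundary map ∂_2: C_2 → C_1 maps a triangle to the signed sum of its edges. For instance
  ∂[v_3,v_4,v_5] = [v_4,v_5] − [v_3,v_5] + [v_3,v_4],
  ∂[v_1,v_2,v_5] = [v_2,v_5] − [v_1,v_5] + [v_1,v_2].
The 15×10 boundary matrix has rank 10 and Smith normal form diag(1,1,1,1,1,1,1,1,1,2).

Reading off H_k = ker ∂_k / im ∂_{k+1}:

  H_0: rank C_0 − rank ∂_1 = 6 − 5 = 1, and the invariant factors of ∂_1 are all 1, so H_0 ≅ Z.
  H_1: rank ker ∂_1 − rank ∂_2 = (15 − 5) − 10 = 0, and ∂_2 has invariant factor 2 > 1, so H_1 ≅ Z/2.
  H_2: rank ker ∂_2 − rank ∂_3 = (10 − 10) − 0 = 0, and there is no ∂_3, so H_2 ≅ 0.

H_0 = Z,  H_1 = Z/2,  H_2 = 0.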